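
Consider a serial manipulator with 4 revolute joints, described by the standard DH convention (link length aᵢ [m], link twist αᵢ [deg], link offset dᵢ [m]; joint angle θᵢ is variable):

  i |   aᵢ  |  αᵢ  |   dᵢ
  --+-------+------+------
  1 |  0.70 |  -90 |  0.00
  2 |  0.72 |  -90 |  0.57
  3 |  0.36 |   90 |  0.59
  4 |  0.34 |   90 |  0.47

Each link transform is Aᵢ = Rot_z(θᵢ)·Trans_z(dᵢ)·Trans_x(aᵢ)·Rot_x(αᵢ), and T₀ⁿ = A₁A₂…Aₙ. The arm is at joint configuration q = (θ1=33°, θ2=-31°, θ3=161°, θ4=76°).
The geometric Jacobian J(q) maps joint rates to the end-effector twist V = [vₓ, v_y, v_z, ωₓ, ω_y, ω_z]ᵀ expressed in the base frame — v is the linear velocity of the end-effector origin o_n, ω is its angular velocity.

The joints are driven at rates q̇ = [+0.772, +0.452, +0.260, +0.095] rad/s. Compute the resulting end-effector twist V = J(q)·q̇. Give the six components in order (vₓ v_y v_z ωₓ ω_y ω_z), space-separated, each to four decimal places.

-0.9841 0.8947 -0.4606 -0.0627 0.3911 0.5651

o_n = [1.3214, 0.8362, -0.5542]
J₁: ẑ×o_n = [-0.8362, 1.3214, 0.0000], ω = ẑ
J2: z=[-0.5446, 0.8387, 0.0000] o=[0.5871, 0.3812, 0.0000] → [-0.4648, -0.3019, -0.8637, -0.5446, 0.8387, 0.0000]
J3: z=[0.4319, 0.2805, -0.8572] o=[0.7942, 1.1954, 0.3708] → [-0.5674, -0.0523, -0.3030, 0.4319, 0.2805, -0.8572]
J4: z=[0.7490, -0.6410, 0.1677] o=[0.8682, 1.1037, -0.3102] → [0.2013, 0.2588, 0.0901, 0.7490, -0.6410, 0.1677]
V = J·q̇ = [-0.9841, 0.8947, -0.4606, -0.0627, 0.3911, 0.5651]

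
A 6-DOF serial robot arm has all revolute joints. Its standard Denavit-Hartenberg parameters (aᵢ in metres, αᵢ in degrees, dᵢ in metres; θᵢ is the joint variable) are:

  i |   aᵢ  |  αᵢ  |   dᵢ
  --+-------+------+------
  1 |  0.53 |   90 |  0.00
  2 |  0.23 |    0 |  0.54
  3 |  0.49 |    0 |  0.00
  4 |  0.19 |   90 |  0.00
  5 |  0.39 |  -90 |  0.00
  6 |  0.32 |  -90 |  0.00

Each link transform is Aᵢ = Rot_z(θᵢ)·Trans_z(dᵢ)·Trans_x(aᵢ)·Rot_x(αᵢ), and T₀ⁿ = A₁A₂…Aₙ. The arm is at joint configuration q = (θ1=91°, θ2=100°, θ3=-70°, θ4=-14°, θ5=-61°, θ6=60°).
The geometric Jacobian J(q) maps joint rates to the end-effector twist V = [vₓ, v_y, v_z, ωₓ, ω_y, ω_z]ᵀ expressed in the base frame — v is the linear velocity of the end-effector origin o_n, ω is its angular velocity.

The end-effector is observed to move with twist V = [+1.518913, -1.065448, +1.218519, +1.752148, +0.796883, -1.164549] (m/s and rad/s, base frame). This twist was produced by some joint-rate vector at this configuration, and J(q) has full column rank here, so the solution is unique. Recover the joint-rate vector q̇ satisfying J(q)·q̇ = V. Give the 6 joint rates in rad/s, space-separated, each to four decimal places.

-0.9390 0.9110 0.5110 -0.0300 0.4280 0.7710

o_n = [0.0367, 1.2778, 0.8638]
J₁: ẑ×o_n = [-1.2778, 0.0367, 0.0000], ω = ẑ
J2: z=[0.9998, 0.0175, 0.0000] o=[-0.0092, 0.5299, 0.0000] → [0.0151, -0.8636, 0.7470, 0.9998, 0.0175, 0.0000]
J3: z=[0.9998, 0.0175, 0.0000] o=[0.5314, 0.4994, 0.2265] → [0.0111, -0.6372, 0.7869, 0.9998, 0.0175, 0.0000]
J4: z=[0.9998, 0.0175, 0.0000] o=[0.5240, 0.9237, 0.4715] → [0.0068, -0.3922, 0.3626, 0.9998, 0.0175, 0.0000]
J5: z=[-0.0048, 0.2756, -0.9613] o=[0.5208, 1.1063, 0.5239] → [0.2585, 0.4670, 0.1326, -0.0048, 0.2756, -0.9613]
J6: z=[0.4701, 0.8491, 0.2411] o=[0.1765, 1.2821, 0.5760] → [0.2454, -0.1690, 0.1168, 0.4701, 0.8491, 0.2411]
q̇ = J⁺·V = [-0.9390, 0.9110, 0.5110, -0.0300, 0.4280, 0.7710]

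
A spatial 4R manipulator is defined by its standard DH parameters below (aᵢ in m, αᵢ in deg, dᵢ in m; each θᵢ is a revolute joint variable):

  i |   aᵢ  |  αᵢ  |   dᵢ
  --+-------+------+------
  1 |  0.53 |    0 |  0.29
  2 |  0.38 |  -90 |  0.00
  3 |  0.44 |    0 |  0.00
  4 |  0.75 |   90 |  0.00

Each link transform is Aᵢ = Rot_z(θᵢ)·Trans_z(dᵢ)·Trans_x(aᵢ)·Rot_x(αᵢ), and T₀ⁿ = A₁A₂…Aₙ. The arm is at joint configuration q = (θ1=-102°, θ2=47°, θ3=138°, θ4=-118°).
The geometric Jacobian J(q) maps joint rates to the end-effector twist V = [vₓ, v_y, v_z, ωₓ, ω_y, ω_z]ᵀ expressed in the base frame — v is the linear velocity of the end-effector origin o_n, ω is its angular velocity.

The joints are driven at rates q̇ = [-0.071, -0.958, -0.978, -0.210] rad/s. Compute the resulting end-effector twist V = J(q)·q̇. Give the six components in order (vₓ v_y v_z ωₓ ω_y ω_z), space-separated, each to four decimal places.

o_n = [0.3245, -1.1392, -0.2609]
J₁: ẑ×o_n = [1.1392, 0.3245, -0.0000], ω = ẑ
J2: z=[0.0000, 0.0000, 1.0000] o=[-0.1102, -0.5184, 0.2900] → [0.6207, 0.4346, -0.0000, 0.0000, 0.0000, 1.0000]
J3: z=[0.8192, 0.5736, 0.0000] o=[0.1078, -0.8297, 0.2900] → [-0.3160, 0.4513, -0.3778, 0.8192, 0.5736, 0.0000]
J4: z=[0.8192, 0.5736, 0.0000] o=[-0.0798, -0.5618, -0.0044] → [-0.1471, 0.2101, -0.7048, 0.8192, 0.5736, 0.0000]
V = J·q̇ = [-0.3356, -0.9249, 0.5175, -0.9732, -0.6814, -1.0290]

-0.3356 -0.9249 0.5175 -0.9732 -0.6814 -1.0290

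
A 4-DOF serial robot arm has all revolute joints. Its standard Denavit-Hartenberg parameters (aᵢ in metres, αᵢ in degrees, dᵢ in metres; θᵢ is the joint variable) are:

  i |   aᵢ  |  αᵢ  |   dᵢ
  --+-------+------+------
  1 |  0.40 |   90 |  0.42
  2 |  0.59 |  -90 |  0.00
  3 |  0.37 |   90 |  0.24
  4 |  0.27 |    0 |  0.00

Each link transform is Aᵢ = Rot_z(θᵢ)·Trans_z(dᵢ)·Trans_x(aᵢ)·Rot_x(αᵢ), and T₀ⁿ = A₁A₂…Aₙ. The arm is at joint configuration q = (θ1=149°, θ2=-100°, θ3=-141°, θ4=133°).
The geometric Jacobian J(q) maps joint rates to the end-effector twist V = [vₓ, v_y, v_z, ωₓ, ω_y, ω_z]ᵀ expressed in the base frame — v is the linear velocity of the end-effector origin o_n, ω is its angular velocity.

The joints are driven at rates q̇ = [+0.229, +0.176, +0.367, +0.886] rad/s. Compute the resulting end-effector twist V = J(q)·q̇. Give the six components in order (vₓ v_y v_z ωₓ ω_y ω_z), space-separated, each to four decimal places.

o_n = [-0.5856, 0.4883, -0.0948]
J₁: ẑ×o_n = [-0.4883, -0.5856, 0.0000], ω = ẑ
J2: z=[0.5150, 0.8572, 0.0000] o=[-0.3429, 0.2060, 0.4200] → [-0.4412, 0.2651, 0.3534, 0.5150, 0.8572, 0.0000]
J3: z=[-0.8441, 0.5072, -0.1736] o=[-0.2550, 0.1532, -0.1610] → [0.0918, 0.1133, -0.1152, -0.8441, 0.5072, -0.1736]
J4: z=[-0.4939, -0.6099, 0.6198] o=[-0.3805, 0.5003, 0.0805] → [0.1143, -0.2136, -0.1192, -0.4939, -0.6099, 0.6198]
V = J·q̇ = [-0.0545, -0.2351, -0.0856, -0.6568, -0.2033, 0.7144]

-0.0545 -0.2351 -0.0856 -0.6568 -0.2033 0.7144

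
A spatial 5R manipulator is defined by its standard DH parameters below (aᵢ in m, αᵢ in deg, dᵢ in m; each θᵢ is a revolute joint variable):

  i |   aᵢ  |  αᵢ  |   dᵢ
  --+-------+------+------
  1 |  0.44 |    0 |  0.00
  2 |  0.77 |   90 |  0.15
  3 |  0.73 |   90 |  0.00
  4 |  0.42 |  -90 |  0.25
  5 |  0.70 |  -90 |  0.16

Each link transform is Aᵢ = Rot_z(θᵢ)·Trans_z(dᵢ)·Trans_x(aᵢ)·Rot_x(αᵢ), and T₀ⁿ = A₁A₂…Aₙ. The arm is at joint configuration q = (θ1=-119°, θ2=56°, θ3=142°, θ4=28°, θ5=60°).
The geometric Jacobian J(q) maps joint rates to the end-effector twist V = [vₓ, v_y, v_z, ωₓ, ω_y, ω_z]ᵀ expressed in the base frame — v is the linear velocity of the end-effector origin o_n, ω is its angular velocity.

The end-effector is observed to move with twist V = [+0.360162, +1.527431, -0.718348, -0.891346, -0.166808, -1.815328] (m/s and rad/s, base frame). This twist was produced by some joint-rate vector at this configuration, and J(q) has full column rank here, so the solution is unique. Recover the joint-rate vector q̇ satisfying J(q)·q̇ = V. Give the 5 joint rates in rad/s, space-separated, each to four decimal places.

-0.3270 -0.8800 0.5450 -0.6370 0.3680

o_n = [-0.8888, -0.1666, 0.6911]
J₁: ẑ×o_n = [0.1666, -0.8888, 0.0000], ω = ẑ
J2: z=[0.0000, 0.0000, 1.0000] o=[-0.2133, -0.3848, 0.0000] → [-0.2182, -0.6755, 0.0000, 0.0000, 0.0000, 1.0000]
J3: z=[-0.8910, -0.4540, 0.0000] o=[0.1363, -1.0709, 0.1500] → [-0.2456, 0.4821, -1.2711, -0.8910, -0.4540, 0.0000]
J4: z=[0.2795, -0.5486, 0.7880] o=[-0.1249, -0.5584, 0.5994] → [-0.3590, -0.6276, -0.3095, 0.2795, -0.5486, 0.7880]
J5: z=[-0.6188, -0.7305, -0.2890] o=[-0.3634, -0.5246, 1.0247] → [0.3472, -0.0546, -0.6053, -0.6188, -0.7305, -0.2890]
q̇ = J⁺·V = [-0.3270, -0.8800, 0.5450, -0.6370, 0.3680]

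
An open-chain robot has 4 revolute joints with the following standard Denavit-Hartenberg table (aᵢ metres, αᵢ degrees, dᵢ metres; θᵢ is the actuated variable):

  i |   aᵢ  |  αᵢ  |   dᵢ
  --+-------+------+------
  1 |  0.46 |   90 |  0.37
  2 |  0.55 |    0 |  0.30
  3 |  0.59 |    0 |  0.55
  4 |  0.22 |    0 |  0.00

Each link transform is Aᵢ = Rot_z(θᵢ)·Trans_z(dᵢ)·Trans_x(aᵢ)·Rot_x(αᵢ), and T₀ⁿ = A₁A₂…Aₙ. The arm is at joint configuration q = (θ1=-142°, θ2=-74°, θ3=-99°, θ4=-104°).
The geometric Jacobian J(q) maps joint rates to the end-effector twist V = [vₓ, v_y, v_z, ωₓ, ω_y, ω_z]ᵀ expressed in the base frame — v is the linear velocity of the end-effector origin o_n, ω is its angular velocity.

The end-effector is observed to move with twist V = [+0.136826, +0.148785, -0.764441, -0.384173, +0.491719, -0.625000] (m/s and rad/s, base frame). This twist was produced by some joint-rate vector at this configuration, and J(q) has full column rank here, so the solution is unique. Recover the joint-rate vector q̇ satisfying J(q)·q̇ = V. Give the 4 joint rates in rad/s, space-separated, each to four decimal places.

o_n = [-0.5649, 0.6373, -0.0122]
J₁: ẑ×o_n = [-0.6373, -0.5649, 0.0000], ω = ẑ
J2: z=[-0.6157, 0.7880, 0.0000] o=[-0.3625, -0.2832, 0.3700] → [-0.3012, -0.2353, -0.4072, -0.6157, 0.7880, 0.0000]
J3: z=[-0.6157, 0.7880, 0.0000] o=[-0.6666, -0.1401, -0.1587] → [0.1154, 0.0902, -0.5588, -0.6157, 0.7880, 0.0000]
J4: z=[-0.6157, 0.7880, 0.0000] o=[-0.5438, 0.6538, -0.2306] → [0.1721, 0.1344, 0.0268, -0.6157, 0.7880, 0.0000]
q̇ = J⁺·V = [-0.6250, 0.6800, 0.8300, -0.8860]

-0.6250 0.6800 0.8300 -0.8860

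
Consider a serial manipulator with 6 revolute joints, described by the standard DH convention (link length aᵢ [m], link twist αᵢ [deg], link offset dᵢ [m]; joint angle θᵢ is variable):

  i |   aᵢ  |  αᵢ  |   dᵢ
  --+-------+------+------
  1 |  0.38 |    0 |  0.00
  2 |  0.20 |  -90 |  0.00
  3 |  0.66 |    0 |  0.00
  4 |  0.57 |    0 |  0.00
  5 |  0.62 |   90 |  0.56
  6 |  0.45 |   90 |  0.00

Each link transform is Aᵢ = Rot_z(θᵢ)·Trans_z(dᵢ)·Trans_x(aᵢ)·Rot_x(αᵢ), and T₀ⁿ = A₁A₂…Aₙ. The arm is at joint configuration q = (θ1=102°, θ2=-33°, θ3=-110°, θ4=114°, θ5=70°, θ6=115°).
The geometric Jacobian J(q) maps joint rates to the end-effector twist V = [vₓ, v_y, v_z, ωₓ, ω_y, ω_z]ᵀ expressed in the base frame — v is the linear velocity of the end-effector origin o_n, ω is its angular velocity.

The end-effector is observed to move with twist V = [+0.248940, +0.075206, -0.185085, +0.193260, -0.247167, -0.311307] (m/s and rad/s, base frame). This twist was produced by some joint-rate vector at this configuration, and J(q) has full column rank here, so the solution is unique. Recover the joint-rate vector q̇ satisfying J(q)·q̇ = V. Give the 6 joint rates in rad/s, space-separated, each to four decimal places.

-0.1950 -0.0700 -0.4250 0.5220 -0.3660 -0.1680

o_n = [-0.7456, 1.3360, 0.1673]
J₁: ẑ×o_n = [-1.3360, -0.7456, 0.0000], ω = ẑ
J2: z=[0.0000, 0.0000, 1.0000] o=[-0.0790, 0.3717, 0.0000] → [-0.9643, -0.6665, 0.0000, 0.0000, 0.0000, 1.0000]
J3: z=[-0.9336, 0.3584, 0.0000] o=[-0.0073, 0.5584, 0.0000] → [0.0599, 0.1562, -0.4614, -0.9336, 0.3584, 0.0000]
J4: z=[-0.9336, 0.3584, 0.0000] o=[-0.0882, 0.3477, 0.6202] → [-0.1623, -0.4228, -0.6871, -0.9336, 0.3584, 0.0000]
J5: z=[-0.9336, 0.3584, 0.0000] o=[0.1155, 0.8785, 0.5804] → [-0.1481, -0.3857, -0.1185, -0.9336, 0.3584, 0.0000]
J6: z=[0.3445, 0.8974, 0.2756] o=[-0.3460, 1.2387, -0.0155] → [0.1373, -0.1731, 0.3920, 0.3445, 0.8974, 0.2756]
q̇ = J⁺·V = [-0.1950, -0.0700, -0.4250, 0.5220, -0.3660, -0.1680]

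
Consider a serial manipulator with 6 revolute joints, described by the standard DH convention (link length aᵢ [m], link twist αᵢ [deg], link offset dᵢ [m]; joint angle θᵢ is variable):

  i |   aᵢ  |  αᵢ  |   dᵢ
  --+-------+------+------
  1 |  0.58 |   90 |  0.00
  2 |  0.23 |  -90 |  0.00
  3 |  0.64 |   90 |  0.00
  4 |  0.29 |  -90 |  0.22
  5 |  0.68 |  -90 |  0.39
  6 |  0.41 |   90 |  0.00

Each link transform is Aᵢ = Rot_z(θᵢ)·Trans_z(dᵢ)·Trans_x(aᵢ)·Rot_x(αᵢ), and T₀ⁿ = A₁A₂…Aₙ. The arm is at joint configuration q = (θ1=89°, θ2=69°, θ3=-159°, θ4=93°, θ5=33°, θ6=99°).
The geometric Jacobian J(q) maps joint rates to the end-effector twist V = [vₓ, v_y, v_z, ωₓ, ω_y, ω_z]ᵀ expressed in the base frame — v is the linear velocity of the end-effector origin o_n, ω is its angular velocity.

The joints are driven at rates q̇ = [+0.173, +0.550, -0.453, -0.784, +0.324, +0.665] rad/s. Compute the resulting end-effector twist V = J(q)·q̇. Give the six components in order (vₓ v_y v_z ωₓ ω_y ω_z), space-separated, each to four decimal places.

o_n = [0.3224, -0.2861, 0.0082]
J₁: ẑ×o_n = [0.2861, 0.3224, -0.0000], ω = ẑ
J2: z=[0.9998, -0.0175, 0.0000] o=[0.0101, 0.5799, 0.0000] → [-0.0001, -0.0082, -0.8604, 0.9998, -0.0175, 0.0000]
J3: z=[-0.0163, -0.9334, 0.3584] o=[0.0116, 0.6623, 0.2147] → [0.5326, 0.1080, 0.3056, -0.0163, -0.9334, 0.3584]
J4: z=[-0.9357, -0.1121, -0.3346] o=[0.2371, 0.4442, -0.3431] → [-0.2837, 0.3002, 0.6929, -0.9357, -0.1121, -0.3346]
J5: z=[-0.3511, 0.3892, 0.8516] o=[0.0212, 0.1544, -0.2997] → [0.4949, 0.3646, 0.0375, -0.3511, 0.3892, 0.8516]
J6: z=[0.8036, 0.5920, 0.0608] o=[0.2110, -0.1737, 0.3865] → [-0.2171, 0.3108, -0.1562, 0.8036, 0.5920, 0.0608]
V = J·q̇ = [0.0465, 0.0918, -1.2466, 1.7115, 1.0209, 0.5893]

0.0465 0.0918 -1.2466 1.7115 1.0209 0.5893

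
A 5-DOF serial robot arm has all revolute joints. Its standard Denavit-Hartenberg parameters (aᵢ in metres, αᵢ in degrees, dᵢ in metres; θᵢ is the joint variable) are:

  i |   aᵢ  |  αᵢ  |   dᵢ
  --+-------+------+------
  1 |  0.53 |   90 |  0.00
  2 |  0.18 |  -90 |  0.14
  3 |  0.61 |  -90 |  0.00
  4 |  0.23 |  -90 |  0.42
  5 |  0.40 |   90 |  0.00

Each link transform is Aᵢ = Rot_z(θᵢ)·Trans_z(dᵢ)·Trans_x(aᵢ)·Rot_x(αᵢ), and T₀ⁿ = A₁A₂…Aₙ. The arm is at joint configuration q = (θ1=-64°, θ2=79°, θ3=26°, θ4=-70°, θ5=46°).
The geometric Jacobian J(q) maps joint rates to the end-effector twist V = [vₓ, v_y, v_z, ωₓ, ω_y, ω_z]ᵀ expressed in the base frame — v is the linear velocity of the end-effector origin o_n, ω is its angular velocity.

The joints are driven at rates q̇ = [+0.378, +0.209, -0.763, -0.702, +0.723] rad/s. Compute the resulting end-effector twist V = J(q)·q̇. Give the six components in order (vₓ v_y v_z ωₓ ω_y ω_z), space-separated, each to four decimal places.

-0.7892 -0.1360 -0.0045 0.0243 -1.2865 1.0867

o_n = [0.3859, -0.0557, 0.9023]
J₁: ẑ×o_n = [0.0557, 0.3859, -0.0000], ω = ẑ
J2: z=[-0.8988, -0.4384, 0.0000] o=[0.2323, -0.4764, 0.0000] → [-0.3955, 0.8110, -0.3108, -0.8988, -0.4384, 0.0000]
J3: z=[-0.4303, 0.8823, 0.1908] o=[0.1216, -0.5686, 0.1767] → [0.5423, 0.3627, -0.4539, -0.4303, 0.8823, 0.1908]
J4: z=[0.7712, 0.4692, -0.4303] o=[0.4078, -0.5454, 0.7149] → [0.2987, -0.1351, 0.3879, 0.7712, 0.4692, -0.4303]
J5: z=[0.5881, -0.2660, 0.7638] o=[0.6756, -0.1547, 0.6448] → [-0.1441, -0.3727, -0.0188, 0.5881, -0.2660, 0.7638]
V = J·q̇ = [-0.7892, -0.1360, -0.0045, 0.0243, -1.2865, 1.0867]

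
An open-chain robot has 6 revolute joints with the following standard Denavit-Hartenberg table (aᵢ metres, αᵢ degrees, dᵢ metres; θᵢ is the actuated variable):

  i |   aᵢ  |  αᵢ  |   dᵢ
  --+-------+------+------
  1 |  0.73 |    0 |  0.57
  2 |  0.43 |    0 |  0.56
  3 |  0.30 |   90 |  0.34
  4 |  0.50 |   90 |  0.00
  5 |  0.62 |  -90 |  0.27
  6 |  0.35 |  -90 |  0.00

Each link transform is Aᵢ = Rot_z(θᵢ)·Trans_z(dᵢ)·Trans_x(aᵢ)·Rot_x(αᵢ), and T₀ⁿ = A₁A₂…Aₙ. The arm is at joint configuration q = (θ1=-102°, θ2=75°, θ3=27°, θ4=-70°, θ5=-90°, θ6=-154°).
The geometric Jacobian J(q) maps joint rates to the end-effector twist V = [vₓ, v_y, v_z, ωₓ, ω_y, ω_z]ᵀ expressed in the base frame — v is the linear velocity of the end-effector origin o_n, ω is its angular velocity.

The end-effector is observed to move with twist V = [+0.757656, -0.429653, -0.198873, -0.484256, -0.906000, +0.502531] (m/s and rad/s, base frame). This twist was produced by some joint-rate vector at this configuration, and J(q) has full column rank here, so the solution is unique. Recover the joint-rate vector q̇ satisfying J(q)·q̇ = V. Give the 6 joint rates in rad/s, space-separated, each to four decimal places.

o_n = [0.3045, -0.6038, 0.8553]
J₁: ẑ×o_n = [0.6038, 0.3045, -0.0000], ω = ẑ
J2: z=[0.0000, 0.0000, 1.0000] o=[-0.1518, -0.7140, 0.5700] → [-0.1102, 0.4562, 0.0000, 0.0000, 0.0000, 1.0000]
J3: z=[0.0000, 0.0000, 1.0000] o=[0.2314, -0.9093, 1.1300] → [-0.3054, 0.0731, 0.0000, 0.0000, 0.0000, 1.0000]
J4: z=[-0.0000, -1.0000, 0.0000] o=[0.5314, -0.9093, 1.4700] → [0.6147, -0.0000, -0.2269, -0.0000, -1.0000, 0.0000]
J5: z=[-0.9397, -0.0000, -0.3420] o=[0.7024, -0.9093, 1.0002] → [0.1045, 0.0000, -0.2870, -0.9397, -0.0000, -0.3420]
J6: z=[0.3420, -0.0000, -0.9397] o=[0.4487, -0.2893, 0.9078] → [-0.2956, 0.1534, -0.1076, 0.3420, -0.0000, -0.9397]
q̇ = J⁺·V = [0.1110, -0.8780, 0.6700, 0.9060, 0.2500, -0.7290]

0.1110 -0.8780 0.6700 0.9060 0.2500 -0.7290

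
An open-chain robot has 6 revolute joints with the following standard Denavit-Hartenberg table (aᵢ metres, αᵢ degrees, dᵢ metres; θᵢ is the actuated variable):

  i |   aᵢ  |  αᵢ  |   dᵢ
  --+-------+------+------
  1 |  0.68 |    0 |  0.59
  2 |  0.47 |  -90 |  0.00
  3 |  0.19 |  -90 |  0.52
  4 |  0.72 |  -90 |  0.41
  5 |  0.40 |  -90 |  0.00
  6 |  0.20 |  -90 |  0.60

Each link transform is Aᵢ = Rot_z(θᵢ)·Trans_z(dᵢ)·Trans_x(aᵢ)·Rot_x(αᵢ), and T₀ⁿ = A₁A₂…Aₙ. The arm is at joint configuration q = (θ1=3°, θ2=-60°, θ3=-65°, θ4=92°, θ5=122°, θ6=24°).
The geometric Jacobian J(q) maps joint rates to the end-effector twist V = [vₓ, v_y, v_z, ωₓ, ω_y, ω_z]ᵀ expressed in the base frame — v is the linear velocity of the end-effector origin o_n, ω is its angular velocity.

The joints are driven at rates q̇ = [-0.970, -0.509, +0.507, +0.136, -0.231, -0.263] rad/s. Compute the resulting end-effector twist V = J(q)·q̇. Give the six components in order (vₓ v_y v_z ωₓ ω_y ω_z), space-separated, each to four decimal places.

o_n = [1.6292, -0.2989, 0.7402]
J₁: ẑ×o_n = [0.2989, 1.6292, -0.0000], ω = ẑ
J2: z=[0.0000, 0.0000, 1.0000] o=[0.6791, 0.0356, 0.5900] → [0.3344, 0.9502, -0.0000, 0.0000, 0.0000, 1.0000]
J3: z=[0.8387, 0.5446, 0.0000] o=[0.9350, -0.3586, 0.5900] → [0.0818, -0.1259, -0.3280, 0.8387, 0.5446, 0.0000]
J4: z=[0.4936, -0.7601, -0.4226] o=[1.4149, -0.1427, 0.7622] → [-0.0492, -0.0797, 0.0858, 0.4936, -0.7601, -0.4226]
J5: z=[-0.2008, 0.3732, -0.9058] o=[1.0080, -0.8374, 0.5662] → [0.5527, -0.5277, -0.3400, -0.2008, 0.3732, -0.9058]
J6: z=[0.9792, 0.0483, -0.1971] o=[1.0199, -0.4668, 0.7162] → [0.0343, -0.1436, 0.1350, 0.9792, 0.0483, -0.1971]
V = J·q̇ = [-0.5620, -1.9790, -0.1116, 0.2812, 0.0738, -1.2754]

-0.5620 -1.9790 -0.1116 0.2812 0.0738 -1.2754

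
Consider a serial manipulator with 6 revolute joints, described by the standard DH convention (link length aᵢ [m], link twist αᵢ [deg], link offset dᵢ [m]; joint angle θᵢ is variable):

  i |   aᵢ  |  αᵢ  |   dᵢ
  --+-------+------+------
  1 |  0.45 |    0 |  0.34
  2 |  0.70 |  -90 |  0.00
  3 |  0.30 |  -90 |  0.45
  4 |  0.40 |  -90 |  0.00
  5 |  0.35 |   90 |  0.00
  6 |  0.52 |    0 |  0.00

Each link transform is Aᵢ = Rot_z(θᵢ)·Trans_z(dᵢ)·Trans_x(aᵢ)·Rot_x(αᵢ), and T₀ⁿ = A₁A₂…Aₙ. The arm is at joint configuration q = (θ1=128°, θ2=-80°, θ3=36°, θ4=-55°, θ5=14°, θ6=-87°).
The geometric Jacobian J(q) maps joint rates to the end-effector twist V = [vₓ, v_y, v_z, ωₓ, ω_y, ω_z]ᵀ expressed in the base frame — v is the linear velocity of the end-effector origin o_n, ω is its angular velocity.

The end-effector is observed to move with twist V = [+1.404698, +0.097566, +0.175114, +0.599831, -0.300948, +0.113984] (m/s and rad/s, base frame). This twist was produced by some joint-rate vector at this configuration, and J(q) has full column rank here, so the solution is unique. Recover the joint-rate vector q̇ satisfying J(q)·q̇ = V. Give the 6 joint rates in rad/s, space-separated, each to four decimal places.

o_n = [-0.6249, 2.0237, 0.2293]
J₁: ẑ×o_n = [-2.0237, -0.6249, 0.0000], ω = ẑ
J2: z=[0.0000, 0.0000, 1.0000] o=[-0.2770, 0.3546, 0.3400] → [-1.6691, -0.3478, 0.0000, 0.0000, 0.0000, 1.0000]
J3: z=[-0.7431, 0.6691, 0.0000] o=[0.1913, 0.8748, 0.3400] → [-0.0741, -0.0823, -0.3077, -0.7431, 0.6691, 0.0000]
J4: z=[-0.3933, -0.4368, -0.8090] o=[0.0193, 1.3563, 0.1637] → [0.5113, 0.5470, -0.5439, -0.3933, -0.4368, -0.8090]
J5: z=[0.8697, 0.1087, -0.4815] o=[-0.1000, 1.7135, 0.0288] → [0.1712, 0.0784, 0.3269, 0.8697, 0.1087, -0.4815]
J6: z=[-0.4538, -0.2078, -0.8665] o=[-0.1680, 2.0537, -0.0172] → [-0.0772, 0.5078, -0.0813, -0.4538, -0.2078, -0.8665]
q̇ = J⁺·V = [-0.7750, 0.1380, -0.6370, 0.0060, -0.2380, -0.7400]

-0.7750 0.1380 -0.6370 0.0060 -0.2380 -0.7400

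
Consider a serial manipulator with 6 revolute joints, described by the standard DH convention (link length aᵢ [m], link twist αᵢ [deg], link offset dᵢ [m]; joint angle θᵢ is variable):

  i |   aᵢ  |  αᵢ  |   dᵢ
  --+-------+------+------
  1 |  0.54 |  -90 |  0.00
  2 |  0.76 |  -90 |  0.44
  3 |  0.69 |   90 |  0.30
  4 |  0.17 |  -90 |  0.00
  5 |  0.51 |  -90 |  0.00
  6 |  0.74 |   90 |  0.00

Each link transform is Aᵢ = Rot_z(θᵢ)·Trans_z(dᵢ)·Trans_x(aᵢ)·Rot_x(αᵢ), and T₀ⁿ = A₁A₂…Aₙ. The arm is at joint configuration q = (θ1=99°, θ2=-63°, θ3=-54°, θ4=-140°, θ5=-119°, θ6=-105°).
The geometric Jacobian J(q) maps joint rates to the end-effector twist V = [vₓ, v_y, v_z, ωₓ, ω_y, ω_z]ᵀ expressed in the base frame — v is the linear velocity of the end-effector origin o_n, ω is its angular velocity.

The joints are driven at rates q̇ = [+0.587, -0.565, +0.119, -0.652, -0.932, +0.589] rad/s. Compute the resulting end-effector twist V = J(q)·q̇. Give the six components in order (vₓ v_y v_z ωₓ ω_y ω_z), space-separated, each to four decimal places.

-0.3689 -1.7234 0.2022 1.5153 0.5605 0.1029

o_n = [-1.6392, 0.6078, 1.1891]
J₁: ẑ×o_n = [-0.6078, -1.6392, 0.0000], ω = ẑ
J2: z=[-0.9877, -0.1564, 0.0000] o=[-0.0845, 0.5334, 0.0000] → [-0.1860, 1.1744, -0.3168, -0.9877, -0.1564, 0.0000]
J3: z=[-0.1394, 0.8800, -0.4540] o=[-0.5730, 0.8053, 0.6772] → [0.3608, 0.5554, 0.9658, -0.1394, 0.8800, -0.4540]
J4: z=[-0.5231, -0.4547, -0.7208] o=[-1.1950, 1.1639, 0.9023] → [-0.5312, 0.4702, 0.0889, -0.5231, -0.4547, -0.7208]
J5: z=[-0.4337, -0.5861, 0.6844] o=[-1.0703, 1.0498, 0.8837] → [0.1236, -0.2570, -0.1418, -0.4337, -0.5861, 0.6844]
J6: z=[0.3881, -0.8070, -0.4451] o=[-1.4850, 1.0128, 0.5892] → [-0.6643, -0.1641, -0.2817, 0.3881, -0.8070, -0.4451]
V = J·q̇ = [-0.3689, -1.7234, 0.2022, 1.5153, 0.5605, 0.1029]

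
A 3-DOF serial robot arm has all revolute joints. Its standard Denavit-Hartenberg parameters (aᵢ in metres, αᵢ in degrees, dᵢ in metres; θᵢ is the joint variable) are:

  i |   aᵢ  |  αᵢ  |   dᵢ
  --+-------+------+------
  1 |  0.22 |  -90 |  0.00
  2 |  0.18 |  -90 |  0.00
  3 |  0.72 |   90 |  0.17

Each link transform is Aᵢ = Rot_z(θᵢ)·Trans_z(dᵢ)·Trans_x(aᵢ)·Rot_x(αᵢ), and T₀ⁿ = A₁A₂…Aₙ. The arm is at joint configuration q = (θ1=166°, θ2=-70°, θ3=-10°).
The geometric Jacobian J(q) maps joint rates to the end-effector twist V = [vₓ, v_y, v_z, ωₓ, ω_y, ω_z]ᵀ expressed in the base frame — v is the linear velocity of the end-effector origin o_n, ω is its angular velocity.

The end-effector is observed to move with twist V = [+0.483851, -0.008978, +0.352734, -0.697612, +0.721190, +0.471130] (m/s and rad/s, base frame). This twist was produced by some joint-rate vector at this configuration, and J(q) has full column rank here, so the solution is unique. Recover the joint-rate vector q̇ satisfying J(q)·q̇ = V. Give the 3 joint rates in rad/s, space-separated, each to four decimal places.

0.7810 -0.5310 0.9060

o_n = [-0.6938, 0.0441, 0.7773]
J₁: ẑ×o_n = [-0.0441, -0.6938, 0.0000], ω = ẑ
J2: z=[-0.2419, -0.9703, 0.0000] o=[-0.2135, 0.0532, 0.0000] → [-0.7542, 0.1880, -0.4638, -0.2419, -0.9703, 0.0000]
J3: z=[-0.9118, 0.2273, -0.3420] o=[-0.2732, 0.0681, 0.1691] → [0.1300, 0.6983, 0.1175, -0.9118, 0.2273, -0.3420]
q̇ = J⁺·V = [0.7810, -0.5310, 0.9060]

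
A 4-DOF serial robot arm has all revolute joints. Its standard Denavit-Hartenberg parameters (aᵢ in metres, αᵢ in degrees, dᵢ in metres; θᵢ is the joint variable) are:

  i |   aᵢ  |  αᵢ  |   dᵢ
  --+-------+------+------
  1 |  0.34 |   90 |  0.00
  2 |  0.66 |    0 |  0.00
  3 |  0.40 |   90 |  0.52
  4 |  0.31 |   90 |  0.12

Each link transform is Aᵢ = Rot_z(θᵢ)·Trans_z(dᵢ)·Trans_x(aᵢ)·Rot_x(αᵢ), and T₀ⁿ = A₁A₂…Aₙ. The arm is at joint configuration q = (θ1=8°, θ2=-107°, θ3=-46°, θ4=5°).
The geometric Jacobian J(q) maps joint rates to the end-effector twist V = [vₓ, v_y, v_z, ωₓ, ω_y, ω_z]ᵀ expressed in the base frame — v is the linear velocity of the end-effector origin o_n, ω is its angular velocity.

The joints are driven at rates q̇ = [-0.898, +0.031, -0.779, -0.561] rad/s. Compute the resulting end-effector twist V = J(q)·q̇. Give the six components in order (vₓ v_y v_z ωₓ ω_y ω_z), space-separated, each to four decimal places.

o_n = [-0.4576, -0.6167, -0.8460]
J₁: ẑ×o_n = [0.6167, -0.4576, 0.0000], ω = ẑ
J2: z=[0.1392, -0.9903, 0.0000] o=[0.3367, 0.0473, 0.0000] → [0.8378, 0.1177, -0.8790, 0.1392, -0.9903, 0.0000]
J3: z=[0.1392, -0.9903, 0.0000] o=[0.1456, 0.0205, -0.6312] → [0.2128, 0.0299, -0.6860, 0.1392, -0.9903, 0.0000]
J4: z=[-0.4496, -0.0632, 0.8910] o=[-0.1350, -0.5441, -0.8128] → [0.0668, -0.3025, 0.0123, -0.4496, -0.0632, 0.8910]
V = J·q̇ = [-0.7311, 0.5610, 0.5003, 0.1481, 0.7762, -1.3979]

-0.7311 0.5610 0.5003 0.1481 0.7762 -1.3979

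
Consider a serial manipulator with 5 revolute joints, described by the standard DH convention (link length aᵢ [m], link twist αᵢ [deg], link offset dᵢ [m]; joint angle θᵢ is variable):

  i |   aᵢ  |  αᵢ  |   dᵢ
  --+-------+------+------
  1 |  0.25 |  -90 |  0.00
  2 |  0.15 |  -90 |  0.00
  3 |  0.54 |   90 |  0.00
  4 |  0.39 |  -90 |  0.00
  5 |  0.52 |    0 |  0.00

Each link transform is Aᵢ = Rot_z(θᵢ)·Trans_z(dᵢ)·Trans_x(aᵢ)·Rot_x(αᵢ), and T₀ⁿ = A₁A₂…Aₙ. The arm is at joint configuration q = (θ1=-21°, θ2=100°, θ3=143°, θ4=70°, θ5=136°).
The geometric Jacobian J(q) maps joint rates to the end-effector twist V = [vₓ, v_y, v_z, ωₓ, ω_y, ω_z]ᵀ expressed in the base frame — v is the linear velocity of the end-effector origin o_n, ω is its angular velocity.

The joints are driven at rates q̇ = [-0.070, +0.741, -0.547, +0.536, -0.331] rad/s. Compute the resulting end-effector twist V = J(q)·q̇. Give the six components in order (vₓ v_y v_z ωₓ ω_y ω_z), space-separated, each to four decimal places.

o_n = [0.2869, -0.1527, 0.4980]
J₁: ẑ×o_n = [0.1527, 0.2869, -0.0000], ω = ẑ
J2: z=[0.3584, 0.9336, 0.0000] o=[0.2334, -0.0896, 0.0000] → [0.4649, -0.1785, -0.0726, 0.3584, 0.9336, 0.0000]
J3: z=[-0.9194, 0.3529, 0.1736] o=[0.2091, -0.0803, -0.1477] → [0.2405, 0.6072, 0.0392, -0.9194, 0.3529, 0.1736]
J4: z=[-0.3838, -0.7081, -0.5927] o=[0.1625, -0.4105, 0.2770] → [-0.0037, 0.0111, -0.0108, -0.3838, -0.7081, -0.5927]
J5: z=[-0.2335, 0.6954, -0.6797] o=[-0.1859, -0.3627, 0.4455] → [0.1792, -0.3091, -0.3778, -0.2335, 0.6954, -0.6797]
V = J·q̇ = [0.1410, -0.3762, 0.0440, 0.6400, -0.1110, -0.2577]

0.1410 -0.3762 0.0440 0.6400 -0.1110 -0.2577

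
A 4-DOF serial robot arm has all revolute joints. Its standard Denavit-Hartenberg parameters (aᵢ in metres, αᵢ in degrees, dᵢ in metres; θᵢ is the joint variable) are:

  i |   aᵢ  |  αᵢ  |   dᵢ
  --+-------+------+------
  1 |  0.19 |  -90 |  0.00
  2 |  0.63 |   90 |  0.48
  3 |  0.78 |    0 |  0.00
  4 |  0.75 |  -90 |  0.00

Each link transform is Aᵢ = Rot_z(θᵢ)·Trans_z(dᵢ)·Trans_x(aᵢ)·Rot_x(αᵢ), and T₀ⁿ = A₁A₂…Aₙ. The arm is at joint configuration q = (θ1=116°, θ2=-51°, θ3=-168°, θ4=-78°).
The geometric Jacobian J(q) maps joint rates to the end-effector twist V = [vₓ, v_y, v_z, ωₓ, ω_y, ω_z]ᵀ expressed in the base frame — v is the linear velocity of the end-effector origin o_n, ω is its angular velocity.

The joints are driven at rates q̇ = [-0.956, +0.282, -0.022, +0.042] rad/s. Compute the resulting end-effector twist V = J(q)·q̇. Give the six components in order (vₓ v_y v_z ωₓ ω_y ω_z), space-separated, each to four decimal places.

o_n = [-0.8639, -0.5167, -0.3404]
J₁: ẑ×o_n = [0.5167, -0.8639, 0.0000], ω = ẑ
J2: z=[-0.8988, -0.4384, 0.0000] o=[-0.0833, 0.1708, 0.0000] → [0.1492, -0.3059, 0.2756, -0.8988, -0.4384, 0.0000]
J3: z=[0.3407, -0.6985, 0.6293] o=[-0.6885, 0.3167, 0.4896] → [1.1042, 0.1724, -0.4064, 0.3407, -0.6985, 0.6293]
J4: z=[0.3407, -0.6985, 0.6293] o=[-0.3323, -0.0438, -0.1033] → [0.4632, -0.2538, -0.5325, 0.3407, -0.6985, 0.6293]
V = J·q̇ = [-0.4567, 0.7252, 0.0643, -0.2466, -0.1376, -0.9434]

-0.4567 0.7252 0.0643 -0.2466 -0.1376 -0.9434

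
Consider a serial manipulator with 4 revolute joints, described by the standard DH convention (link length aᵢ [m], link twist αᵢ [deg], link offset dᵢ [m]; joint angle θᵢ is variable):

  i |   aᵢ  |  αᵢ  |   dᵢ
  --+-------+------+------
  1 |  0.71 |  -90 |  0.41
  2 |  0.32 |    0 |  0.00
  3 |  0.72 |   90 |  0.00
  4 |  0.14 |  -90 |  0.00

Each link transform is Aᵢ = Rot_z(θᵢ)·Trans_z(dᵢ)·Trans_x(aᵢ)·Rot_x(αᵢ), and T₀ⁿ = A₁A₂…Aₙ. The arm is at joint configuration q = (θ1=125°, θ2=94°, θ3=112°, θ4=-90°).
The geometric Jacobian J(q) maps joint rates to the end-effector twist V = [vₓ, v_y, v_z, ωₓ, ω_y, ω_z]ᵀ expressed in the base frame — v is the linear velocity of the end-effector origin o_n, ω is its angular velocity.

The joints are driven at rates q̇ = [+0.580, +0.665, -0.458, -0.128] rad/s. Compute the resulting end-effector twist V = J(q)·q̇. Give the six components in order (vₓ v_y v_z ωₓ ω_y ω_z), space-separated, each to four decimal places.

o_n = [0.0914, 0.1135, 0.4064]
J₁: ẑ×o_n = [-0.1135, 0.0914, 0.0000], ω = ẑ
J2: z=[-0.8192, -0.5736, 0.0000] o=[-0.4072, 0.5816, 0.4100] → [0.0021, -0.0029, 0.6695, -0.8192, -0.5736, 0.0000]
J3: z=[-0.8192, -0.5736, 0.0000] o=[-0.3944, 0.5633, 0.0908] → [-0.1810, 0.2585, 0.6471, -0.8192, -0.5736, 0.0000]
J4: z=[0.2514, -0.3591, -0.8988] o=[-0.0233, 0.0332, 0.4064] → [0.0722, -0.1031, 0.0614, 0.2514, -0.3591, -0.8988]
V = J·q̇ = [0.0092, -0.0542, 0.1409, -0.2017, -0.0728, 0.6950]

0.0092 -0.0542 0.1409 -0.2017 -0.0728 0.6950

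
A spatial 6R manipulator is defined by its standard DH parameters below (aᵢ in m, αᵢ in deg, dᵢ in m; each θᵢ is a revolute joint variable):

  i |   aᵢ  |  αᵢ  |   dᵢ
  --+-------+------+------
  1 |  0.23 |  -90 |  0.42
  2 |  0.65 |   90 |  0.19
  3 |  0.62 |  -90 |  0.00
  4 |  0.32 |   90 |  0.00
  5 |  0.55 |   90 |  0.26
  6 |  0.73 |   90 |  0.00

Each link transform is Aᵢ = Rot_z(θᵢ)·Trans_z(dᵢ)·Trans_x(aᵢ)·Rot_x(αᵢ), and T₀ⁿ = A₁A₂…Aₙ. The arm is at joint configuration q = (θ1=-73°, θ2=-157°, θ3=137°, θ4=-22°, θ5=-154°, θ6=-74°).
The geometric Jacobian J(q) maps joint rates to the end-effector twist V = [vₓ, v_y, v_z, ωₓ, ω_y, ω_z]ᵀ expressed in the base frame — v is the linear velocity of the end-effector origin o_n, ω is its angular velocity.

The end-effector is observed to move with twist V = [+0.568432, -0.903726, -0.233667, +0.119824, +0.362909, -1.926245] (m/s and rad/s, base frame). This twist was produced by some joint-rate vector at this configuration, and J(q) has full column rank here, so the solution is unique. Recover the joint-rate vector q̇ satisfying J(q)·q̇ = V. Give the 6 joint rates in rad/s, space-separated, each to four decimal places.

-0.8840 0.2720 0.4560 0.7000 0.5600 -0.6460

o_n = [0.6932, 0.2704, 1.1309]
J₁: ẑ×o_n = [-0.2704, 0.6932, 0.0000], ω = ẑ
J2: z=[0.9563, 0.2924, 0.0000] o=[0.0672, -0.2200, 0.4200] → [0.2078, -0.6798, 0.2860, 0.9563, 0.2924, 0.0000]
J3: z=[-0.1142, 0.3737, -0.9205] o=[0.0740, 0.4078, 0.6740] → [0.0443, -0.5177, -0.2157, -0.1142, 0.3737, -0.9205]
J4: z=[-0.5159, -0.8142, -0.2665] o=[0.6004, 0.1323, 0.4968] → [-0.4794, 0.3024, 0.0042, -0.5159, -0.8142, -0.2665]
J5: z=[-0.4240, 0.5129, -0.7464] o=[0.8386, 0.0452, 0.3017] → [0.5934, 0.4601, -0.0209, -0.4240, 0.5129, -0.7464]
J6: z=[-0.7900, -0.6125, 0.0278] o=[0.4848, 0.5093, 0.4733] → [-0.3961, 0.5253, 0.3164, -0.7900, -0.6125, 0.0278]
q̇ = J⁺·V = [-0.8840, 0.2720, 0.4560, 0.7000, 0.5600, -0.6460]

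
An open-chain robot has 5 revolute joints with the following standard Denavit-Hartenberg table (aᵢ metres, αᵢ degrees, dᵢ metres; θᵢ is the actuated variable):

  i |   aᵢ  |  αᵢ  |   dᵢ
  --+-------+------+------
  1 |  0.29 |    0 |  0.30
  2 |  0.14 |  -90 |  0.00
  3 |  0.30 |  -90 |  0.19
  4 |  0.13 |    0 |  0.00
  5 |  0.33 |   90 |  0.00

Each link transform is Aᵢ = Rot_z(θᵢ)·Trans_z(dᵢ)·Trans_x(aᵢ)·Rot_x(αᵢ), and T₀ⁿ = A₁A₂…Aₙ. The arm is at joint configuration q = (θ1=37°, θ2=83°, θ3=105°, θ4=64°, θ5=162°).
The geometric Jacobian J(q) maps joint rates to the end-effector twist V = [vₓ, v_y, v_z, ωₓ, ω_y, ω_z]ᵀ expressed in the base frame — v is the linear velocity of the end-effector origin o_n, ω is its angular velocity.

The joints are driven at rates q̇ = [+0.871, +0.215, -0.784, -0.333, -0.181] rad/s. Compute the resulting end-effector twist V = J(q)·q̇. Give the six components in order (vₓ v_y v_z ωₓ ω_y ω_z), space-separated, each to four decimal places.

-0.0575 0.0034 0.0544 0.4307 0.8220 0.9530

o_n = [-0.0908, 0.1119, 0.1766]
J₁: ẑ×o_n = [-0.1119, -0.0908, 0.0000], ω = ẑ
J2: z=[0.0000, 0.0000, 1.0000] o=[0.2316, 0.1745, 0.3000] → [0.0627, -0.3224, 0.0000, 0.0000, 0.0000, 1.0000]
J3: z=[-0.8660, -0.5000, 0.0000] o=[0.1616, 0.2958, 0.3000] → [0.0617, -0.1069, 0.0331, -0.8660, -0.5000, 0.0000]
J4: z=[0.4830, -0.8365, 0.2588] o=[0.0359, 0.1335, 0.0102] → [-0.1336, -0.1131, -0.1164, 0.4830, -0.8365, 0.2588]
J5: z=[0.4830, -0.8365, 0.2588] o=[0.1444, 0.1792, -0.0448] → [-0.1678, -0.1678, -0.2293, 0.4830, -0.8365, 0.2588]
V = J·q̇ = [-0.0575, 0.0034, 0.0544, 0.4307, 0.8220, 0.9530]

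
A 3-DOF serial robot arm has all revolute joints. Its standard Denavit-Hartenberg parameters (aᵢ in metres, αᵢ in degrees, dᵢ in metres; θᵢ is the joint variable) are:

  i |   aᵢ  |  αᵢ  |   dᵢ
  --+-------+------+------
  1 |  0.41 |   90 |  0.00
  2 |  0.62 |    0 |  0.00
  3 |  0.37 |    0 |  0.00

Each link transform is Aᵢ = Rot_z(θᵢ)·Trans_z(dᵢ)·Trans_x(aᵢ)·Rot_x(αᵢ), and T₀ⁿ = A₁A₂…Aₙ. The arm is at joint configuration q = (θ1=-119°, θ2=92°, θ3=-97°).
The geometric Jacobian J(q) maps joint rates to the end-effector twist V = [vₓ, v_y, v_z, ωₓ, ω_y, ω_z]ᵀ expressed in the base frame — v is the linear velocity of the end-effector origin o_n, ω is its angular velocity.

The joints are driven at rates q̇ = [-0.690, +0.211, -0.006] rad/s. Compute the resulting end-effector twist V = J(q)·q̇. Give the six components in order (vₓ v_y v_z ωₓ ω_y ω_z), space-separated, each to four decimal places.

-0.3966 0.3618 0.0710 -0.1793 0.0994 -0.6900

o_n = [-0.3670, -0.6620, 0.5874]
J₁: ẑ×o_n = [0.6620, -0.3670, 0.0000], ω = ẑ
J2: z=[-0.8746, 0.4848, 0.0000] o=[-0.1988, -0.3586, 0.0000] → [0.2848, 0.5137, 0.3470, -0.8746, 0.4848, 0.0000]
J3: z=[-0.8746, 0.4848, 0.0000] o=[-0.1883, -0.3397, 0.6196] → [-0.0156, -0.0282, 0.3686, -0.8746, 0.4848, 0.0000]
V = J·q̇ = [-0.3966, 0.3618, 0.0710, -0.1793, 0.0994, -0.6900]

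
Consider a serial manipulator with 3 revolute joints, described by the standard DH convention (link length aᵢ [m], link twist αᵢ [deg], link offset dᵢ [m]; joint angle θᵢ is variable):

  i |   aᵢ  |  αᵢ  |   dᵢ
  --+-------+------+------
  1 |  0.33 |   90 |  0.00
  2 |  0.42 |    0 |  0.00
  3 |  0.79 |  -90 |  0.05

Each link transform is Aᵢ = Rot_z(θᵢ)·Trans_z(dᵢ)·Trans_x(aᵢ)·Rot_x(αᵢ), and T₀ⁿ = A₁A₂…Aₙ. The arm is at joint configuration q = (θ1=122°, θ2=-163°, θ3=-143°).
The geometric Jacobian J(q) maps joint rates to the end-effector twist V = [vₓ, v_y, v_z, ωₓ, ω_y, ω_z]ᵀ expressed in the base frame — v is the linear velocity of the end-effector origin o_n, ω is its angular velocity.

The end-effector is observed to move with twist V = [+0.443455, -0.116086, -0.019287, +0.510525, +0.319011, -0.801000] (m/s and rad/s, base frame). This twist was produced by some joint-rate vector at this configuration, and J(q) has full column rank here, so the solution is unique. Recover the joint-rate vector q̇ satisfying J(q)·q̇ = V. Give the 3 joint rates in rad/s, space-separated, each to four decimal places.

-0.8010 0.7440 -0.1420

o_n = [-0.1657, 0.3595, 0.5163]
J₁: ẑ×o_n = [-0.3595, -0.1657, 0.0000], ω = ẑ
J2: z=[0.8480, 0.5299, 0.0000] o=[-0.1749, 0.2799, 0.0000] → [0.2736, -0.4379, 0.0627, 0.8480, 0.5299, 0.0000]
J3: z=[0.8480, 0.5299, 0.0000] o=[0.0380, -0.0608, -0.1228] → [0.3387, -0.5420, 0.4644, 0.8480, 0.5299, 0.0000]
q̇ = J⁺·V = [-0.8010, 0.7440, -0.1420]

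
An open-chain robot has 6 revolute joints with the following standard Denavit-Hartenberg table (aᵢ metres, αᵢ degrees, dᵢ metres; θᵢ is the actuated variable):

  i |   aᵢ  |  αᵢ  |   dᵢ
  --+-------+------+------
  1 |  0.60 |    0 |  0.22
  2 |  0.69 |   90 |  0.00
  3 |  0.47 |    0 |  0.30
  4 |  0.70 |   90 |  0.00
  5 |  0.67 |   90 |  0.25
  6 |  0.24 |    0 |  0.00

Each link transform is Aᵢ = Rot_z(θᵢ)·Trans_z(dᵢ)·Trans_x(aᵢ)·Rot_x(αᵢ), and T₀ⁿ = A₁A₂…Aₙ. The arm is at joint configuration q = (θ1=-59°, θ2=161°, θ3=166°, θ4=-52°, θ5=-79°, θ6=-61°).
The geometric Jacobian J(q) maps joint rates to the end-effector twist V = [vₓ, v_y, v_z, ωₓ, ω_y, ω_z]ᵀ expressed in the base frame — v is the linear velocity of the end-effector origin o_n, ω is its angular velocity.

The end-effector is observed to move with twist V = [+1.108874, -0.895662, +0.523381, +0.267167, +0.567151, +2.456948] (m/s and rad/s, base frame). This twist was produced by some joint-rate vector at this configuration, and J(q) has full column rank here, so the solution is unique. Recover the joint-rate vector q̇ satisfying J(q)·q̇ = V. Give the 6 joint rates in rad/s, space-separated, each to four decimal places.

o_n = [-0.1369, -0.6859, 1.1266]
J₁: ẑ×o_n = [0.6859, -0.1369, 0.0000], ω = ẑ
J2: z=[0.0000, 0.0000, 1.0000] o=[0.3090, -0.5143, 0.2200] → [0.1716, -0.4460, 0.0000, 0.0000, 0.0000, 1.0000]
J3: z=[0.9781, 0.2079, 0.0000] o=[0.1656, 0.1606, 0.2200] → [0.1885, -0.8868, -0.7652, 0.9781, 0.2079, 0.0000]
J4: z=[0.9781, 0.2079, 0.0000] o=[0.5538, -0.2231, 0.3337] → [0.1648, -0.7755, -0.3091, 0.9781, 0.2079, 0.0000]
J5: z=[-0.1899, 0.8936, 0.4067] o=[0.6130, -0.5016, 0.9732] → [0.2120, -0.2759, 0.7052, -0.1899, 0.8936, 0.4067]
J6: z=[-0.2697, 0.3509, -0.8968] o=[-0.0670, -0.4658, 1.1917] → [-0.2203, 0.0452, 0.0839, -0.2697, 0.3509, -0.8968]
q̇ = J⁺·V = [0.9910, 0.7580, -0.2790, 0.5720, 0.7440, -0.4520]

0.9910 0.7580 -0.2790 0.5720 0.7440 -0.4520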